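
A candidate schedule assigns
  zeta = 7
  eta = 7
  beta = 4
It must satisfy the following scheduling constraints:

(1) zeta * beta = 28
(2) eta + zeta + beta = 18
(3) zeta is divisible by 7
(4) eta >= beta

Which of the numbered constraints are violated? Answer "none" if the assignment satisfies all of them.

(1) zeta * beta = 7 * 4 = 28 — OK.
(2) eta + zeta + beta = 7 + 7 + 4 = 18 — OK.
(3) 7 / 7 = 1, so 7 divides 7 — OK.
(4) eta = 7, beta = 4; 7 ≥ 4 — OK.

The assignment satisfies every constraint.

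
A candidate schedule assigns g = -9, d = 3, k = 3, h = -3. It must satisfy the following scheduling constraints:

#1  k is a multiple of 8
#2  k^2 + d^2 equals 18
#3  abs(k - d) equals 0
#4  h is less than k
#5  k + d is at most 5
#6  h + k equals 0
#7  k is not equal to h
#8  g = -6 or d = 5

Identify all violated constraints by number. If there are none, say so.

#1 3 = 8*0 + 3, so 8 does not divide 3  fails
#2 k^2 + d^2 = 3^2 + 3^2 = 9 + 9 = 18  holds
#3 abs(3 - 3) = 0  holds
#4 h = -3, k = 3; -3 < 3  holds
#5 k + d = 3 + 3 = 6; 6 > 5, bound 5 not met  fails
#6 h + k = -3 + 3 = 0  holds
#7 k = 3, h = -3; distinct  holds
#8 g = -9 ≠ -6 and d = 3 ≠ 5; both disjuncts false  fails

No — constraints 1, 5, 8 are not satisfied.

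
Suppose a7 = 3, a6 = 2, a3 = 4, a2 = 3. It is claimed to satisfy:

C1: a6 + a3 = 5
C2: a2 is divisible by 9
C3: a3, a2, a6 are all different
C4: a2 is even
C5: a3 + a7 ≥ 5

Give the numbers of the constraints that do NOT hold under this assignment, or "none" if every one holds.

C1: a6 + a3 = 2 + 4 = 6, not 5 — violated.
C2: 3 = 9×0 + 3, so 9 does not divide 3 — violated.
C3: values 4, 3, 2 are pairwise distinct — OK.
C4: a2 = 3 is odd — violated.
C5: a3 + a7 = 4 + 3 = 7; 7 ≥ 5 — OK.

No — constraints 1, 2, 4 are not satisfied.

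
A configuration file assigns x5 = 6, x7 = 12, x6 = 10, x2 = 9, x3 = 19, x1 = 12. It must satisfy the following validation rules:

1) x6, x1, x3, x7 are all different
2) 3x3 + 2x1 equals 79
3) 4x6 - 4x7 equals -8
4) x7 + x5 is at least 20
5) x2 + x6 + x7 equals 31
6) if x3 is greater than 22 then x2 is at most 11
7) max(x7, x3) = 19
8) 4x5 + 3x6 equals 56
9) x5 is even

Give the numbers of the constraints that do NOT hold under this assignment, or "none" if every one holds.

The assignment fails constraints 1, 2, 4, and 8.

1) x1 = x7 = 12, not all different — fails.
2) 3x3 + 2x1 = 3(19) + 2(12) = 81, not 79 — fails.
3) 4x6 - 4x7 = 4(10) - 4(12) = -8 — holds.
4) x7 + x5 = 12 + 6 = 18; 18 < 20, bound 20 not met — fails.
5) x2 + x6 + x7 = 9 + 10 + 12 = 31 — holds.
6) x3 = 19, not > 22; antecedent false, conditional vacuously true — holds.
7) max(12, 19) = 19 — holds.
8) 4x5 + 3x6 = 4(6) + 3(10) = 54, not 56 — fails.
9) x5 = 6 is even — holds.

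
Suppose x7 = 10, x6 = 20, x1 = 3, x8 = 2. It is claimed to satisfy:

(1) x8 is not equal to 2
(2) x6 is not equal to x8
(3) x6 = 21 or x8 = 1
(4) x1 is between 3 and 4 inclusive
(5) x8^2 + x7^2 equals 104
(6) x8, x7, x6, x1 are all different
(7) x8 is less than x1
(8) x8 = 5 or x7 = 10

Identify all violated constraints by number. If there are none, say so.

(1) x8 = 2, but 2 is required to differ — fails.
(2) x6 = 20, x8 = 2; distinct — holds.
(3) x6 = 20 ≠ 21 and x8 = 2 ≠ 1; both disjuncts false — fails.
(4) x1 = 3 lies in [3, 4] — holds.
(5) x8^2 + x7^2 = 2^2 + 10^2 = 4 + 100 = 104 — holds.
(6) values 2, 10, 20, 3 are pairwise distinct — holds.
(7) x8 = 2, x1 = 3; 2 < 3 — holds.
(8) x8 = 2 ≠ 5, but x7 = 10 = 10 (second disjunct) — holds.

Constraints 1 and 3 do not hold.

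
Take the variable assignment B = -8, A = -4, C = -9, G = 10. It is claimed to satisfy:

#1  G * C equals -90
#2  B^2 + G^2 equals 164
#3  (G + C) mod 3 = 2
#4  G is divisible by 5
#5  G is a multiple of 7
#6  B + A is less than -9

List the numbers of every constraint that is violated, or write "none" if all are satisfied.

#1 G * C = 10 * (-9) = -90  yes
#2 B^2 + G^2 = (-8)^2 + 10^2 = 64 + 100 = 164  yes
#3 G + C = 1; 1 mod 3 = 1, not 2  no
#4 10 / 5 = 2, so 5 divides 10  yes
#5 10 = 7*1 + 3, so 7 does not divide 10  no
#6 B + A = -8 + (-4) = -12; -12 < -9  yes

Constraints 3, 5 are violated.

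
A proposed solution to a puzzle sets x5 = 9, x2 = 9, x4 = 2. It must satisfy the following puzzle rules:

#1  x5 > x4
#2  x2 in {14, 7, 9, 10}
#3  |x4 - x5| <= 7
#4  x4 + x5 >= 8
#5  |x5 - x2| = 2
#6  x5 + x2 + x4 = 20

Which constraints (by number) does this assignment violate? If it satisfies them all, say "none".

#1 x5 = 9, x4 = 2; 9 > 2 — holds.
#2 x2 = 9 is in {14, 7, 9, 10} — holds.
#3 |2 - 9| = 7; 7 ≤ 7 — holds.
#4 x4 + x5 = 2 + 9 = 11; 11 ≥ 8 — holds.
#5 |9 - 9| = 0, not 2 — fails.
#6 x5 + x2 + x4 = 9 + 9 + 2 = 20 — holds.

Constraint 5 does not hold.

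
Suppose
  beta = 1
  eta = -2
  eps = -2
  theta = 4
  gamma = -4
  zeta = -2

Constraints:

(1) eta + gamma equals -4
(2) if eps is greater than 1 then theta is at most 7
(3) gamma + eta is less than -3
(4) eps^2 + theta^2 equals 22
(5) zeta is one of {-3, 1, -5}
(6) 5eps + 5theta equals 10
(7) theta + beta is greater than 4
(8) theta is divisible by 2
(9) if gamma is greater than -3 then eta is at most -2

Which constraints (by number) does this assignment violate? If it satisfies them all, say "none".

No — constraints 1, 4, 5 are not satisfied.

(1) eta + gamma = -2 + (-4) = -6, not -4  false
(2) eps = -2, not > 1; antecedent false, conditional vacuously true  true
(3) gamma + eta = -4 + (-2) = -6; -6 < -3  true
(4) eps^2 + theta^2 = (-2)^2 + 4^2 = 4 + 16 = 20, not 22  false
(5) zeta = -2 is not in {-3, 1, -5}  false
(6) 5eps + 5theta = 5(-2) + 5(4) = 10  true
(7) theta + beta = 4 + 1 = 5; 5 > 4  true
(8) 4 / 2 = 2, so 2 divides 4  true
(9) gamma = -4, not > -3; antecedent false, conditional vacuously true  true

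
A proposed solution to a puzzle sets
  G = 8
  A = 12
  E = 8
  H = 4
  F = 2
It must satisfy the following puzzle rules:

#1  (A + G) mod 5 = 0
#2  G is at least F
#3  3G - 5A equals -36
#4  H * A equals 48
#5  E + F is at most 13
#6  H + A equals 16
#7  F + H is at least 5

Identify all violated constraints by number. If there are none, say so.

#1 A + G = 20; 20 mod 5 = 0 — OK.
#2 G = 8, F = 2; 8 ≥ 2 — OK.
#3 3G - 5A = 3(8) - 5(12) = -36 — OK.
#4 H * A = 4 * 12 = 48 — OK.
#5 E + F = 8 + 2 = 10; 10 ≤ 13 — OK.
#6 H + A = 4 + 12 = 16 — OK.
#7 F + H = 2 + 4 = 6; 6 ≥ 5 — OK.

Yes — all constraints hold.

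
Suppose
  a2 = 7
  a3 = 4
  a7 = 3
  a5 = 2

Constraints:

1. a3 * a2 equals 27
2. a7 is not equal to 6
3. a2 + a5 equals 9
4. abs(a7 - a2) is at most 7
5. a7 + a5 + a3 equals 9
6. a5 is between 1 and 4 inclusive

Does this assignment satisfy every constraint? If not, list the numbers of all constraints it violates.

Constraint 1 does not hold.

1. a3 * a2 = 4 * 7 = 28, not 27 — violated.
2. a7 = 3, and 3 ≠ 6 — satisfied.
3. a2 + a5 = 7 + 2 = 9 — satisfied.
4. abs(3 - 7) = 4; 4 ≤ 7 — satisfied.
5. a7 + a5 + a3 = 3 + 2 + 4 = 9 — satisfied.
6. a5 = 2 lies in [1, 4] — satisfied.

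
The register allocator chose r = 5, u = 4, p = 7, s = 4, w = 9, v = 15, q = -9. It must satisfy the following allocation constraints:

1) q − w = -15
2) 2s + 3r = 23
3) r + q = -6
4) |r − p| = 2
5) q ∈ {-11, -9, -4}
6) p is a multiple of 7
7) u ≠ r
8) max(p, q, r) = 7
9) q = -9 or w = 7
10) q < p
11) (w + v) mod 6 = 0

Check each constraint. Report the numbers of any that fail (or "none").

1) q − w = -9 − 9 = -18, not -15 — violated.
2) 2s + 3r = 2(4) + 3(5) = 23 — OK.
3) r + q = 5 + (-9) = -4, not -6 — violated.
4) |5 − 7| = 2 — OK.
5) q = -9 is in {-11, -9, -4} — OK.
6) 7 / 7 = 1, so 7 divides 7 — OK.
7) u = 4, r = 5; distinct — OK.
8) max(7, -9, 5) = 7 — OK.
9) q = -9 = -9 (first disjunct) — OK.
10) q = -9, p = 7; -9 < 7 — OK.
11) w + v = 24; 24 mod 6 = 0 — OK.

No — constraints 1, 3 are not satisfied.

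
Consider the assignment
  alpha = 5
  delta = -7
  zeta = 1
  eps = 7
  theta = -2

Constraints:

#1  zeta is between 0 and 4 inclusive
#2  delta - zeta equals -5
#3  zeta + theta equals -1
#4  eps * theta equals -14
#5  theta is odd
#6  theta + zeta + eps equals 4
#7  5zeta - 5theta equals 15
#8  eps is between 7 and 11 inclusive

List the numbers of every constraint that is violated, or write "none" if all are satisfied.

#1 zeta = 1 lies in [0, 4]  OK
#2 delta - zeta = -7 - 1 = -8, not -5  FAIL
#3 zeta + theta = 1 + (-2) = -1  OK
#4 eps * theta = 7 * (-2) = -14  OK
#5 theta = -2 is even  FAIL
#6 theta + zeta + eps = -2 + 1 + 7 = 6, not 4  FAIL
#7 5zeta - 5theta = 5(1) - 5(-2) = 15  OK
#8 eps = 7 lies in [7, 11]  OK

No — constraints 2, 5, and 6 are not satisfied.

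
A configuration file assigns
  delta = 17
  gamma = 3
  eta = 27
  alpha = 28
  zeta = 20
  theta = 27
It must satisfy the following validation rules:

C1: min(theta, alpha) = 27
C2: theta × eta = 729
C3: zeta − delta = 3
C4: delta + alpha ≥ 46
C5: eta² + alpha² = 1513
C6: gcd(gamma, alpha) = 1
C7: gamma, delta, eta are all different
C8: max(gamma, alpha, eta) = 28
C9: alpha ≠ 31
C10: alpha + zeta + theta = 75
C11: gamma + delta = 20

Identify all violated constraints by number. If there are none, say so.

The assignment fails constraint 4.

C1: min(27, 28) = 27  OK
C2: theta × eta = 27 × 27 = 729  OK
C3: zeta − delta = 20 − 17 = 3  OK
C4: delta + alpha = 17 + 28 = 45; 45 < 46, bound 46 not met  FAIL
C5: eta² + alpha² = 27² + 28² = 729 + 784 = 1513  OK
C6: gcd(3, 28) = 1  OK
C7: values 3, 17, 27 are pairwise distinct  OK
C8: max(3, 28, 27) = 28  OK
C9: alpha = 28, and 28 ≠ 31  OK
C10: alpha + zeta + theta = 28 + 20 + 27 = 75  OK
C11: gamma + delta = 3 + 17 = 20  OK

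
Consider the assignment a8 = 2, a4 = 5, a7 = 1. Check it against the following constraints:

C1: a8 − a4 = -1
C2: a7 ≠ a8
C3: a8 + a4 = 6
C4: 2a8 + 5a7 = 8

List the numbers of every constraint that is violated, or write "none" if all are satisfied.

C1: a8 − a4 = 2 − 5 = -3, not -1  FAIL
C2: a7 = 1, a8 = 2; distinct  OK
C3: a8 + a4 = 2 + 5 = 7, not 6  FAIL
C4: 2a8 + 5a7 = 2(2) + 5(1) = 9, not 8  FAIL

No — constraints 1, 3, and 4 are not satisfied.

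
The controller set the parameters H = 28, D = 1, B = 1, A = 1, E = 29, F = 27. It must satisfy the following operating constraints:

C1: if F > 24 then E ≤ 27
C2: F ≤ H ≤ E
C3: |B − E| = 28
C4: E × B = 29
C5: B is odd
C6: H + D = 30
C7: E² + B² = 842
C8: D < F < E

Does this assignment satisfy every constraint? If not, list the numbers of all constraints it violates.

C1: F = 27 > 24, so we need E ≤ 27; but E = 29 > 27 — does not hold.
C2: values 27 ≤ 28 ≤ 29 — holds.
C3: |1 − 29| = 28 — holds.
C4: E × B = 29 × 1 = 29 — holds.
C5: B = 1 is odd — holds.
C6: H + D = 28 + 1 = 29, not 30 — does not hold.
C7: E² + B² = 29² + 1² = 841 + 1 = 842 — holds.
C8: values 1 < 27 < 29 — holds.

Constraints 1 and 6 do not hold.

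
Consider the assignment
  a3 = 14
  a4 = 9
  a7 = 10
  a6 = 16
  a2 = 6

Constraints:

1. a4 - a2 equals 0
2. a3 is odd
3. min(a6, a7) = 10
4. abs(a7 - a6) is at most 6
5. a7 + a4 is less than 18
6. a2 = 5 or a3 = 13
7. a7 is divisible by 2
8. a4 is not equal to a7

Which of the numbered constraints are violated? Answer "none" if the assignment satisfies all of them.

1. a4 - a2 = 9 - 6 = 3, not 0 — fails.
2. a3 = 14 is even — fails.
3. min(16, 10) = 10 — holds.
4. abs(10 - 16) = 6; 6 ≤ 6 — holds.
5. a7 + a4 = 10 + 9 = 19; 19 ≥ 18, bound 18 not met — fails.
6. a2 = 6 ≠ 5 and a3 = 14 ≠ 13; both disjuncts false — fails.
7. 10 / 2 = 5, so 2 divides 10 — holds.
8. a4 = 9, a7 = 10; distinct — holds.

The assignment fails constraints 1, 2, 5, 6.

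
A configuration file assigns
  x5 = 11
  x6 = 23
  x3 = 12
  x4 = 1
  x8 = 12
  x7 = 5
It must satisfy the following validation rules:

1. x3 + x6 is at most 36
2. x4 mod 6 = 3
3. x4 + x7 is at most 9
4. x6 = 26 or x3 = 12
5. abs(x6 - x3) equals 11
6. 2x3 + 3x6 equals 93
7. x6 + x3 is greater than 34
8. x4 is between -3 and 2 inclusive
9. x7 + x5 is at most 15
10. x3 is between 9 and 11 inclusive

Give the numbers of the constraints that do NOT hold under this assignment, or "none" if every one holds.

Violated: 2, 9, and 10.

1. x3 + x6 = 12 + 23 = 35; 35 ≤ 36 — holds.
2. 1 mod 6 = 1, not 3 — does not hold.
3. x4 + x7 = 1 + 5 = 6; 6 ≤ 9 — holds.
4. x6 = 23 ≠ 26, but x3 = 12 = 12 (second disjunct) — holds.
5. abs(23 - 12) = 11 — holds.
6. 2x3 + 3x6 = 2(12) + 3(23) = 93 — holds.
7. x6 + x3 = 23 + 12 = 35; 35 > 34 — holds.
8. x4 = 1 lies in [-3, 2] — holds.
9. x7 + x5 = 5 + 11 = 16; 16 > 15, bound 15 not met — does not hold.
10. x3 = 12 is outside [9, 11] — does not hold.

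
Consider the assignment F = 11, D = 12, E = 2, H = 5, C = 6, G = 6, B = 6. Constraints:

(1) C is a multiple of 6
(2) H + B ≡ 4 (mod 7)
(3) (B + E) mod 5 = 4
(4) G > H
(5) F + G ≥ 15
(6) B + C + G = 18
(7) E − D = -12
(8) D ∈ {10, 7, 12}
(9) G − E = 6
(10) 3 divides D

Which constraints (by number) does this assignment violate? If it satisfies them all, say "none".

(1) 6 / 6 = 1, so 6 divides 6  OK
(2) H + B = 11; 11 mod 7 = 4  OK
(3) B + E = 8; 8 mod 5 = 3, not 4  FAIL
(4) G = 6, H = 5; 6 > 5  OK
(5) F + G = 11 + 6 = 17; 17 ≥ 15  OK
(6) B + C + G = 6 + 6 + 6 = 18  OK
(7) E − D = 2 − 12 = -10, not -12  FAIL
(8) D = 12 is in {10, 7, 12}  OK
(9) G − E = 6 − 2 = 4, not 6  FAIL
(10) 12 / 3 = 4, so 3 divides 12  OK

The assignment fails constraints 3, 7, and 9.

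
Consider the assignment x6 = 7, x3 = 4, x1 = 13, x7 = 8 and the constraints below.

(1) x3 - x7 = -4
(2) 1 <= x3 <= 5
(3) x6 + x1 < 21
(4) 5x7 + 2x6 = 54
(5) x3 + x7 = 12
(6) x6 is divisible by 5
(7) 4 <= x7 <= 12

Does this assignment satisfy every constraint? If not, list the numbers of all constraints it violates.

(1) x3 - x7 = 4 - 8 = -4  holds
(2) x3 = 4 lies in [1, 5]  holds
(3) x6 + x1 = 7 + 13 = 20; 20 < 21  holds
(4) 5x7 + 2x6 = 5(8) + 2(7) = 54  holds
(5) x3 + x7 = 4 + 8 = 12  holds
(6) 7 = 5*1 + 2, so 5 does not divide 7  fails
(7) x7 = 8 lies in [4, 12]  holds

Constraint 6 does not hold.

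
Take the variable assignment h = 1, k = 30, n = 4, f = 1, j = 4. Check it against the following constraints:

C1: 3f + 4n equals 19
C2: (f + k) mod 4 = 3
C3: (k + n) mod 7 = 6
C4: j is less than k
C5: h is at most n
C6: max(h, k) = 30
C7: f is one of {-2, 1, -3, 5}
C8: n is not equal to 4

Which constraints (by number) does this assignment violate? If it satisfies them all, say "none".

Constraint 8 is violated.

C1: 3f + 4n = 3(1) + 4(4) = 19 — holds.
C2: f + k = 31; 31 mod 4 = 3 — holds.
C3: k + n = 34; 34 mod 7 = 6 — holds.
C4: j = 4, k = 30; 4 < 30 — holds.
C5: h = 1, n = 4; 1 ≤ 4 — holds.
C6: max(1, 30) = 30 — holds.
C7: f = 1 is in {-2, 1, -3, 5} — holds.
C8: n = 4, but 4 is required to differ — does not hold.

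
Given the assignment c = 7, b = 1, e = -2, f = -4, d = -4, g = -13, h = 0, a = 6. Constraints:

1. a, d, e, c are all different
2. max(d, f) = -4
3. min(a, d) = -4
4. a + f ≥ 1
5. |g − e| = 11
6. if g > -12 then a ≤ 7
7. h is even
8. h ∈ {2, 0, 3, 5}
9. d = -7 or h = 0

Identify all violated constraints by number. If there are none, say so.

1. values 6, -4, -2, 7 are pairwise distinct  ✓
2. max(-4, -4) = -4  ✓
3. min(6, -4) = -4  ✓
4. a + f = 6 + (-4) = 2; 2 ≥ 1  ✓
5. |-13 − (-2)| = 11  ✓
6. g = -13, not > -12; antecedent false, conditional vacuously true  ✓
7. h = 0 is even  ✓
8. h = 0 is in {2, 0, 3, 5}  ✓
9. d = -4 ≠ -7, but h = 0 = 0 (second disjunct)  ✓

All constraints are satisfied.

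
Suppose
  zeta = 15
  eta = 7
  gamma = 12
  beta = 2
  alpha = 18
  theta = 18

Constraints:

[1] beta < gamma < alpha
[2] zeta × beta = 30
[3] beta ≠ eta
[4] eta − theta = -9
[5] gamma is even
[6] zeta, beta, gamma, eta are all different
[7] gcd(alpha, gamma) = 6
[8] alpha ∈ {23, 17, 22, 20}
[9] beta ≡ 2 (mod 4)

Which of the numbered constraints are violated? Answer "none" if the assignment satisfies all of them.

Constraints 4, 8 are violated.

[1] values 2 < 12 < 18 — holds.
[2] zeta × beta = 15 × 2 = 30 — holds.
[3] beta = 2, eta = 7; distinct — holds.
[4] eta − theta = 7 − 18 = -11, not -9 — fails.
[5] gamma = 12 is even — holds.
[6] values 15, 2, 12, 7 are pairwise distinct — holds.
[7] gcd(18, 12) = 6 — holds.
[8] alpha = 18 is not in {23, 17, 22, 20} — fails.
[9] 2 mod 4 = 2 — holds.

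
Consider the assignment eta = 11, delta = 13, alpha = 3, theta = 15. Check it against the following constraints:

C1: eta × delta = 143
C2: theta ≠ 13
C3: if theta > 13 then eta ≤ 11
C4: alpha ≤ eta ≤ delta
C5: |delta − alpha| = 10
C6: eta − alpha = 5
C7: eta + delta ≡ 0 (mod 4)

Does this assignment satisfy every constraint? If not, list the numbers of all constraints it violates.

C1: eta × delta = 11 × 13 = 143  OK
C2: theta = 15, and 15 ≠ 13  OK
C3: theta = 15 > 13, so we need eta ≤ 11; eta = 11 ≤ 11  OK
C4: values 3 ≤ 11 ≤ 13  OK
C5: |13 − 3| = 10  OK
C6: eta − alpha = 11 − 3 = 8, not 5  FAIL
C7: eta + delta = 24; 24 mod 4 = 0  OK

No — constraint 6 is not satisfied.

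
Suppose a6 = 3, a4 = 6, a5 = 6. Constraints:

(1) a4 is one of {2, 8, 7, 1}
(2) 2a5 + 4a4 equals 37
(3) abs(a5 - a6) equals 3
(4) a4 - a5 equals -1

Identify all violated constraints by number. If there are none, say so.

Constraints 1, 2, and 4 are violated.

(1) a4 = 6 is not in {2, 8, 7, 1}  false
(2) 2a5 + 4a4 = 2(6) + 4(6) = 36, not 37  false
(3) abs(6 - 3) = 3  true
(4) a4 - a5 = 6 - 6 = 0, not -1  false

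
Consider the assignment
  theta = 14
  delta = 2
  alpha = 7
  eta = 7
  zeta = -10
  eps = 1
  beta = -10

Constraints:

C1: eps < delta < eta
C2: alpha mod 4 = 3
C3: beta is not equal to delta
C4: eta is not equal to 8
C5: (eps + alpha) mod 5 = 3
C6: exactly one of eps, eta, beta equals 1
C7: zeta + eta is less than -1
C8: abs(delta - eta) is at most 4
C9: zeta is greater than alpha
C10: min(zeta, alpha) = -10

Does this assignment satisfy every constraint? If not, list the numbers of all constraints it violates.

C1: values 1 < 2 < 7  true
C2: 7 mod 4 = 3  true
C3: beta = -10, delta = 2; distinct  true
C4: eta = 7, and 7 ≠ 8  true
C5: eps + alpha = 8; 8 mod 5 = 3  true
C6: eps=1, eta=7, beta=-10; 1 of them equals 1  true
C7: zeta + eta = -10 + 7 = -3; -3 < -1  true
C8: abs(2 - 7) = 5; 5 > 4, exceeds bound 4  false
C9: zeta = -10, alpha = 7; -10 ≤ 7 (want >)  false
C10: min(-10, 7) = -10  true

The assignment fails constraints 8, 9.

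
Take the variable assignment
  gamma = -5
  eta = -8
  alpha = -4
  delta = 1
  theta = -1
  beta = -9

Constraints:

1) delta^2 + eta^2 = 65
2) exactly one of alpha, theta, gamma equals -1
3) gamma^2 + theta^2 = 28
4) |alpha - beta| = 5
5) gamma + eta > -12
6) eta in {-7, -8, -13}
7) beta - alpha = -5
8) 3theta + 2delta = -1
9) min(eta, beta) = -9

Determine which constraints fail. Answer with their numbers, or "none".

1) delta^2 + eta^2 = 1^2 + (-8)^2 = 1 + 64 = 65  true
2) alpha=-4, theta=-1, gamma=-5; 1 of them equals -1  true
3) gamma^2 + theta^2 = (-5)^2 + (-1)^2 = 25 + 1 = 26, not 28  false
4) |-4 - (-9)| = 5  true
5) gamma + eta = -5 + (-8) = -13; -13 ≤ -12, bound -12 not met  false
6) eta = -8 is in {-7, -8, -13}  true
7) beta - alpha = -9 - (-4) = -5  true
8) 3theta + 2delta = 3(-1) + 2(1) = -1  true
9) min(-8, -9) = -9  true

No — constraints 3, 5 are not satisfied.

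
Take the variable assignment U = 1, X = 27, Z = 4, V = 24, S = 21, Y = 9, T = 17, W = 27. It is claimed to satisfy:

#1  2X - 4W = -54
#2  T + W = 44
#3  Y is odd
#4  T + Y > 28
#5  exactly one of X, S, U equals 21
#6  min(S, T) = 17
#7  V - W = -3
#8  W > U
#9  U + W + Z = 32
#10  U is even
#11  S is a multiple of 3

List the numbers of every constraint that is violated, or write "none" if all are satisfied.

Constraints 4 and 10 do not hold.

#1 2X - 4W = 2(27) - 4(27) = -54 — holds.
#2 T + W = 17 + 27 = 44 — holds.
#3 Y = 9 is odd — holds.
#4 T + Y = 17 + 9 = 26; 26 ≤ 28, bound 28 not met — fails.
#5 X=27, S=21, U=1; 1 of them equals 21 — holds.
#6 min(21, 17) = 17 — holds.
#7 V - W = 24 - 27 = -3 — holds.
#8 W = 27, U = 1; 27 > 1 — holds.
#9 U + W + Z = 1 + 27 + 4 = 32 — holds.
#10 U = 1 is odd — fails.
#11 21 / 3 = 7, so 3 divides 21 — holds.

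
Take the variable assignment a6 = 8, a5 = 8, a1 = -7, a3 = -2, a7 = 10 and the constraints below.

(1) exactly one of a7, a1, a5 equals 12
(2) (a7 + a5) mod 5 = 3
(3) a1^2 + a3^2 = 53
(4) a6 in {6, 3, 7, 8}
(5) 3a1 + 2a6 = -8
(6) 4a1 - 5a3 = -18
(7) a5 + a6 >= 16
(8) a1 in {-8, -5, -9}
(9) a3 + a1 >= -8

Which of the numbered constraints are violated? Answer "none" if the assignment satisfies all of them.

No — constraints 1, 5, 8, 9 are not satisfied.

(1) a7=10, a1=-7, a5=8; 0 of them equal 12, not exactly one  no
(2) a7 + a5 = 18; 18 mod 5 = 3  yes
(3) a1^2 + a3^2 = (-7)^2 + (-2)^2 = 49 + 4 = 53  yes
(4) a6 = 8 is in {6, 3, 7, 8}  yes
(5) 3a1 + 2a6 = 3(-7) + 2(8) = -5, not -8  no
(6) 4a1 - 5a3 = 4(-7) - 5(-2) = -18  yes
(7) a5 + a6 = 8 + 8 = 16; 16 ≥ 16  yes
(8) a1 = -7 is not in {-8, -5, -9}  no
(9) a3 + a1 = -2 + (-7) = -9; -9 < -8, bound -8 not met  no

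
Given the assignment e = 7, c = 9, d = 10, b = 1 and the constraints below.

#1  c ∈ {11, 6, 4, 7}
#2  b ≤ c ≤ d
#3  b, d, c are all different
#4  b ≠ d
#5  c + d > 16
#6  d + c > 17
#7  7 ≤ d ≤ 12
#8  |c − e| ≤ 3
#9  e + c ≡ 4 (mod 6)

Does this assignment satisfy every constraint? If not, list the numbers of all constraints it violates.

Constraint 1 does not hold.

#1 c = 9 is not in {11, 6, 4, 7}  fails
#2 values 1 ≤ 9 ≤ 10  holds
#3 values 1, 10, 9 are pairwise distinct  holds
#4 b = 1, d = 10; distinct  holds
#5 c + d = 9 + 10 = 19; 19 > 16  holds
#6 d + c = 10 + 9 = 19; 19 > 17  holds
#7 d = 10 lies in [7, 12]  holds
#8 |9 − 7| = 2; 2 ≤ 3  holds
#9 e + c = 16; 16 mod 6 = 4  holds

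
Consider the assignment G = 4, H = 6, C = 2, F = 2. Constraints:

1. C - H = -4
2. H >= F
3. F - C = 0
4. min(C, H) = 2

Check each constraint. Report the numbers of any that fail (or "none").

None — every constraint holds.

1. C - H = 2 - 6 = -4 — satisfied.
2. H = 6, F = 2; 6 ≥ 2 — satisfied.
3. F - C = 2 - 2 = 0 — satisfied.
4. min(2, 6) = 2 — satisfied.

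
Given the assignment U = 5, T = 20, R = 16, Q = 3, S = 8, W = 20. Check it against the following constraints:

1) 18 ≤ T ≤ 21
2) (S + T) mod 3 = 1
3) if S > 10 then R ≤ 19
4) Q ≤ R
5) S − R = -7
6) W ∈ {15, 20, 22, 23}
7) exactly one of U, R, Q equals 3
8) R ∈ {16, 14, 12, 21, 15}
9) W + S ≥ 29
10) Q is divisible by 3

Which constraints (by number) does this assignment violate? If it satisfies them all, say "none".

1) T = 20 lies in [18, 21]  holds
2) S + T = 28; 28 mod 3 = 1  holds
3) S = 8, not > 10; antecedent false, conditional vacuously true  holds
4) Q = 3, R = 16; 3 ≤ 16  holds
5) S − R = 8 − 16 = -8, not -7  fails
6) W = 20 is in {15, 20, 22, 23}  holds
7) U=5, R=16, Q=3; 1 of them equals 3  holds
8) R = 16 is in {16, 14, 12, 21, 15}  holds
9) W + S = 20 + 8 = 28; 28 < 29, bound 29 not met  fails
10) 3 / 3 = 1, so 3 divides 3  holds

Constraints 5, 9 do not hold.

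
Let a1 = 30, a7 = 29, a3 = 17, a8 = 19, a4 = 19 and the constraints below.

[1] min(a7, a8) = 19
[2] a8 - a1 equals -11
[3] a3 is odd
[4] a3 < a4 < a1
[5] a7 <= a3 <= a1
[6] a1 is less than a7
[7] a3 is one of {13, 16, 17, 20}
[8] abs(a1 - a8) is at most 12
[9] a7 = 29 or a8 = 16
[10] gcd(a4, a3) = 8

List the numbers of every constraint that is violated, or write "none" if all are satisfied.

[1] min(29, 19) = 19 — holds.
[2] a8 - a1 = 19 - 30 = -11 — holds.
[3] a3 = 17 is odd — holds.
[4] values 17 < 19 < 30 — holds.
[5] values 29, 17, 30; a7 = 29 is not <= a3 = 17 — fails.
[6] a1 = 30, a7 = 29; 30 ≥ 29 (want <) — fails.
[7] a3 = 17 is in {13, 16, 17, 20} — holds.
[8] abs(30 - 19) = 11; 11 ≤ 12 — holds.
[9] a7 = 29 = 29 (first disjunct) — holds.
[10] gcd(19, 17) = 1, not 8 — fails.

Violated: 5, 6, 10.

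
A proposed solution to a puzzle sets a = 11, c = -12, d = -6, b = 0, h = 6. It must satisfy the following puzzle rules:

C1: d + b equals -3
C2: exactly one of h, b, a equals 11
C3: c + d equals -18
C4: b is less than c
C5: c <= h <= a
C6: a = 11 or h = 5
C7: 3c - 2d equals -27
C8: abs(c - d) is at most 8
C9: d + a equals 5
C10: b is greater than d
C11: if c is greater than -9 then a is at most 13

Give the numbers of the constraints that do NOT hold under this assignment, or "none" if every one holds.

The assignment fails constraints 1, 4, and 7.

C1: d + b = -6 + 0 = -6, not -3 — violated.
C2: h=6, b=0, a=11; 1 of them equals 11 — satisfied.
C3: c + d = -12 + (-6) = -18 — satisfied.
C4: b = 0, c = -12; 0 ≥ -12 (want <) — violated.
C5: values -12 <= 6 <= 11 — satisfied.
C6: a = 11 = 11 (first disjunct) — satisfied.
C7: 3c - 2d = 3(-12) - 2(-6) = -24, not -27 — violated.
C8: abs(-12 - (-6)) = 6; 6 ≤ 8 — satisfied.
C9: d + a = -6 + 11 = 5 — satisfied.
C10: b = 0, d = -6; 0 > -6 — satisfied.
C11: c = -12, not > -9; antecedent false, conditional vacuously true — satisfied.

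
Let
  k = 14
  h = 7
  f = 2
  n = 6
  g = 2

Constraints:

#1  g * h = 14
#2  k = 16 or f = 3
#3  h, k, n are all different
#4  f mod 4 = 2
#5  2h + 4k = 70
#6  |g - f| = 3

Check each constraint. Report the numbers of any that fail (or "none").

Constraints 2, 6 do not hold.

#1 g * h = 2 * 7 = 14 — OK.
#2 k = 14 ≠ 16 and f = 2 ≠ 3; both disjuncts false — violated.
#3 values 7, 14, 6 are pairwise distinct — OK.
#4 2 mod 4 = 2 — OK.
#5 2h + 4k = 2(7) + 4(14) = 70 — OK.
#6 |2 - 2| = 0, not 3 — violated.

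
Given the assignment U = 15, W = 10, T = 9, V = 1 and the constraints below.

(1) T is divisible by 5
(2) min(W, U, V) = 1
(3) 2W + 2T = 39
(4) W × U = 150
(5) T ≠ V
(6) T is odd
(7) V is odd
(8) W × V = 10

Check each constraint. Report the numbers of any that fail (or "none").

The assignment fails constraints 1, 3.

(1) 9 = 5×1 + 4, so 5 does not divide 9 — does not hold.
(2) min(10, 15, 1) = 1 — holds.
(3) 2W + 2T = 2(10) + 2(9) = 38, not 39 — does not hold.
(4) W × U = 10 × 15 = 150 — holds.
(5) T = 9, V = 1; distinct — holds.
(6) T = 9 is odd — holds.
(7) V = 1 is odd — holds.
(8) W × V = 10 × 1 = 10 — holds.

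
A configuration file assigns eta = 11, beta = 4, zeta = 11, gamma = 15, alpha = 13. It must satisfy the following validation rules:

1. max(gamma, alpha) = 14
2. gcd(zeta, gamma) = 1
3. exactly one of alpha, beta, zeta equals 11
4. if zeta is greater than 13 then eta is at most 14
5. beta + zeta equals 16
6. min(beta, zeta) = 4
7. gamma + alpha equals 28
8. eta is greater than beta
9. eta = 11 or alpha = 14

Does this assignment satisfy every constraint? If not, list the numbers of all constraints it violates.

1. max(15, 13) = 15, not 14 — violated.
2. gcd(11, 15) = 1 — satisfied.
3. alpha=13, beta=4, zeta=11; 1 of them equals 11 — satisfied.
4. zeta = 11, not > 13; antecedent false, conditional vacuously true — satisfied.
5. beta + zeta = 4 + 11 = 15, not 16 — violated.
6. min(4, 11) = 4 — satisfied.
7. gamma + alpha = 15 + 13 = 28 — satisfied.
8. eta = 11, beta = 4; 11 > 4 — satisfied.
9. eta = 11 = 11 (first disjunct) — satisfied.

Violated: 1, 5.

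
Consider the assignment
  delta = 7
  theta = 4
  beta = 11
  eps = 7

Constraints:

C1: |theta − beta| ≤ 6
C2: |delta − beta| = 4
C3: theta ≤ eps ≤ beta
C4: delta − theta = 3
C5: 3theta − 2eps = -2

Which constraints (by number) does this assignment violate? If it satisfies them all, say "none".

C1: |4 − 11| = 7; 7 > 6, exceeds bound 6  false
C2: |7 − 11| = 4  true
C3: values 4 ≤ 7 ≤ 11  true
C4: delta − theta = 7 − 4 = 3  true
C5: 3theta − 2eps = 3(4) − 2(7) = -2  true

Constraint 1 is violated.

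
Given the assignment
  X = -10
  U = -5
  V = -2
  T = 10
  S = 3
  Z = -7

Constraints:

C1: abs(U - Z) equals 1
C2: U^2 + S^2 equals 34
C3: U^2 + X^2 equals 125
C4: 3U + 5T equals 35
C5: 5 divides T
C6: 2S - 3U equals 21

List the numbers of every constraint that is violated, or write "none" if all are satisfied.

Constraint 1 is violated.

C1: abs(-5 - (-7)) = 2, not 1  ✗
C2: U^2 + S^2 = (-5)^2 + 3^2 = 25 + 9 = 34  ✓
C3: U^2 + X^2 = (-5)^2 + (-10)^2 = 25 + 100 = 125  ✓
C4: 3U + 5T = 3(-5) + 5(10) = 35  ✓
C5: 10 / 5 = 2, so 5 divides 10  ✓
C6: 2S - 3U = 2(3) - 3(-5) = 21  ✓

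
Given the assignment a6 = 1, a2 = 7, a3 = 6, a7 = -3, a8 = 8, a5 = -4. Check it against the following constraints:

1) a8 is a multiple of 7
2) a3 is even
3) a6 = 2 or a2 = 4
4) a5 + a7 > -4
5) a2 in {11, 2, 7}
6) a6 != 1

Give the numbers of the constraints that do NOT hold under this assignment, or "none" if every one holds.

1) 8 = 7*1 + 1, so 7 does not divide 8  false
2) a3 = 6 is even  true
3) a6 = 1 ≠ 2 and a2 = 7 ≠ 4; both disjuncts false  false
4) a5 + a7 = -4 + (-3) = -7; -7 ≤ -4, bound -4 not met  false
5) a2 = 7 is in {11, 2, 7}  true
6) a6 = 1, but 1 is required to differ  false

Constraints 1, 3, 4, and 6 do not hold.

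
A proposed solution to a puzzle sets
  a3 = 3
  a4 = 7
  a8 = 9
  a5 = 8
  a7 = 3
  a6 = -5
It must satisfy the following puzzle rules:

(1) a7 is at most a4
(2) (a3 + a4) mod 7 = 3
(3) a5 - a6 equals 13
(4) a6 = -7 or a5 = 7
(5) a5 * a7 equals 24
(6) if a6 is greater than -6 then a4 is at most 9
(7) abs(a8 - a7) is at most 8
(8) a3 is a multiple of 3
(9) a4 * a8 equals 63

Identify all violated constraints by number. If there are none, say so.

(1) a7 = 3, a4 = 7; 3 ≤ 7 — holds.
(2) a3 + a4 = 10; 10 mod 7 = 3 — holds.
(3) a5 - a6 = 8 - (-5) = 13 — holds.
(4) a6 = -5 ≠ -7 and a5 = 8 ≠ 7; both disjuncts false — fails.
(5) a5 * a7 = 8 * 3 = 24 — holds.
(6) a6 = -5 > -6, so we need a4 ≤ 9; a4 = 7 ≤ 9 — holds.
(7) abs(9 - 3) = 6; 6 ≤ 8 — holds.
(8) 3 / 3 = 1, so 3 divides 3 — holds.
(9) a4 * a8 = 7 * 9 = 63 — holds.

Constraint 4 does not hold.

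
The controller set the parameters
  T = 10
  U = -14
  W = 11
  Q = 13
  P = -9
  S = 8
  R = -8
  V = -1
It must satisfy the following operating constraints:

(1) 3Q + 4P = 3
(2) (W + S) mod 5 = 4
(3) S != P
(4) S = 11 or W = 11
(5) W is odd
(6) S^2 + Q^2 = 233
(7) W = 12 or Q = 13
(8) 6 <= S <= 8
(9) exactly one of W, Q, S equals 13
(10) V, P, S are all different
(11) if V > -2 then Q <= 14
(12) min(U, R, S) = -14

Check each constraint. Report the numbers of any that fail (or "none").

No violations.

(1) 3Q + 4P = 3(13) + 4(-9) = 3 — holds.
(2) W + S = 19; 19 mod 5 = 4 — holds.
(3) S = 8, P = -9; distinct — holds.
(4) S = 8 ≠ 11, but W = 11 = 11 (second disjunct) — holds.
(5) W = 11 is odd — holds.
(6) S^2 + Q^2 = 8^2 + 13^2 = 64 + 169 = 233 — holds.
(7) W = 11 ≠ 12, but Q = 13 = 13 (second disjunct) — holds.
(8) S = 8 lies in [6, 8] — holds.
(9) W=11, Q=13, S=8; 1 of them equals 13 — holds.
(10) values -1, -9, 8 are pairwise distinct — holds.
(11) V = -1 > -2, so we need Q ≤ 14; Q = 13 ≤ 14 — holds.
(12) min(-14, -8, 8) = -14 — holds.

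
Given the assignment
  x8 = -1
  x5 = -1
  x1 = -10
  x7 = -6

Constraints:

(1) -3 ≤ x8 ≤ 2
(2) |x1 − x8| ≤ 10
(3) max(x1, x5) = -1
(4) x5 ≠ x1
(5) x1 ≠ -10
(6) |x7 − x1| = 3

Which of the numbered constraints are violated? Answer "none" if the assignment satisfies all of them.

(1) x8 = -1 lies in [-3, 2] — holds.
(2) |-10 − (-1)| = 9; 9 ≤ 10 — holds.
(3) max(-10, -1) = -1 — holds.
(4) x5 = -1, x1 = -10; distinct — holds.
(5) x1 = -10, but -10 is required to differ — does not hold.
(6) |-6 − (-10)| = 4, not 3 — does not hold.

Violated: 5, 6.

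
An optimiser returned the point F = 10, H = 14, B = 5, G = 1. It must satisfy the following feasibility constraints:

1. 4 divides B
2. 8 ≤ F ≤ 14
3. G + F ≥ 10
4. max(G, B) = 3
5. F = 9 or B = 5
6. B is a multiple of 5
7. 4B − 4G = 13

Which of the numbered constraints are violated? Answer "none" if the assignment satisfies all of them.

1. 5 = 4×1 + 1, so 4 does not divide 5  FAIL
2. F = 10 lies in [8, 14]  OK
3. G + F = 1 + 10 = 11; 11 ≥ 10  OK
4. max(1, 5) = 5, not 3  FAIL
5. F = 10 ≠ 9, but B = 5 = 5 (second disjunct)  OK
6. 5 / 5 = 1, so 5 divides 5  OK
7. 4B − 4G = 4(5) − 4(1) = 16, not 13  FAIL

No — constraints 1, 4, 7 are not satisfied.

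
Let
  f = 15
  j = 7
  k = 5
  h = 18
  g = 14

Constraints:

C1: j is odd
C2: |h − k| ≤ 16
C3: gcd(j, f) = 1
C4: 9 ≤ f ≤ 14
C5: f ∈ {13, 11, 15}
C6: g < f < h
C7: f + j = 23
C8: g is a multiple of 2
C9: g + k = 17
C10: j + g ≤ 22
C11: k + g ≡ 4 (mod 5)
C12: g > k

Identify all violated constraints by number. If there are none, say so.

C1: j = 7 is odd — holds.
C2: |18 − 5| = 13; 13 ≤ 16 — holds.
C3: gcd(7, 15) = 1 — holds.
C4: f = 15 is outside [9, 14] — does not hold.
C5: f = 15 is in {13, 11, 15} — holds.
C6: values 14 < 15 < 18 — holds.
C7: f + j = 15 + 7 = 22, not 23 — does not hold.
C8: 14 / 2 = 7, so 2 divides 14 — holds.
C9: g + k = 14 + 5 = 19, not 17 — does not hold.
C10: j + g = 7 + 14 = 21; 21 ≤ 22 — holds.
C11: k + g = 19; 19 mod 5 = 4 — holds.
C12: g = 14, k = 5; 14 > 5 — holds.

Violated: 4, 7, and 9.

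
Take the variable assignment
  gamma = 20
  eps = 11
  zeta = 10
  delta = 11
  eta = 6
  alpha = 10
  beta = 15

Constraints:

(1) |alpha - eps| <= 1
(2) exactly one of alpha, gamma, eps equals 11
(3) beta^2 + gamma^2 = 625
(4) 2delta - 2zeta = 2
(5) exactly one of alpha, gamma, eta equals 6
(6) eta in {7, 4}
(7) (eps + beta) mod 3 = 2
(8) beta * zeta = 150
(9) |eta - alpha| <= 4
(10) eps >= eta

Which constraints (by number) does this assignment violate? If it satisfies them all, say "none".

(1) |10 - 11| = 1; 1 ≤ 1  holds
(2) alpha=10, gamma=20, eps=11; 1 of them equals 11  holds
(3) beta^2 + gamma^2 = 15^2 + 20^2 = 225 + 400 = 625  holds
(4) 2delta - 2zeta = 2(11) - 2(10) = 2  holds
(5) alpha=10, gamma=20, eta=6; 1 of them equals 6  holds
(6) eta = 6 is not in {7, 4}  fails
(7) eps + beta = 26; 26 mod 3 = 2  holds
(8) beta * zeta = 15 * 10 = 150  holds
(9) |6 - 10| = 4; 4 ≤ 4  holds
(10) eps = 11, eta = 6; 11 ≥ 6  holds

No — constraint 6 is not satisfied.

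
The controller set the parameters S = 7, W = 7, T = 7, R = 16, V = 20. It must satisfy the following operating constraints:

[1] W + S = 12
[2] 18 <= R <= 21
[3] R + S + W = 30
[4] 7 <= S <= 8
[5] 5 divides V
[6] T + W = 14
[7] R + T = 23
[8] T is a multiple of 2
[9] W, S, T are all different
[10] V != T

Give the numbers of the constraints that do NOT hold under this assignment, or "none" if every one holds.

Constraints 1, 2, 8, and 9 do not hold.

[1] W + S = 7 + 7 = 14, not 12  no
[2] R = 16 is outside [18, 21]  no
[3] R + S + W = 16 + 7 + 7 = 30  yes
[4] S = 7 lies in [7, 8]  yes
[5] 20 / 5 = 4, so 5 divides 20  yes
[6] T + W = 7 + 7 = 14  yes
[7] R + T = 16 + 7 = 23  yes
[8] 7 = 2*3 + 1, so 2 does not divide 7  no
[9] W = S = 7, not all different  no
[10] V = 20, T = 7; distinct  yes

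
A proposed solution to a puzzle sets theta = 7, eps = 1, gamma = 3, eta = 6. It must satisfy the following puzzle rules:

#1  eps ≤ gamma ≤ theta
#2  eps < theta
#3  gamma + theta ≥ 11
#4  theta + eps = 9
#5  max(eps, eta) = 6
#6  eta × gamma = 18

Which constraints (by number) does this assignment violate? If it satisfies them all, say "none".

#1 values 1 ≤ 3 ≤ 7  true
#2 eps = 1, theta = 7; 1 < 7  true
#3 gamma + theta = 3 + 7 = 10; 10 < 11, bound 11 not met  false
#4 theta + eps = 7 + 1 = 8, not 9  false
#5 max(1, 6) = 6  true
#6 eta × gamma = 6 × 3 = 18  true

Constraints 3 and 4 are violated.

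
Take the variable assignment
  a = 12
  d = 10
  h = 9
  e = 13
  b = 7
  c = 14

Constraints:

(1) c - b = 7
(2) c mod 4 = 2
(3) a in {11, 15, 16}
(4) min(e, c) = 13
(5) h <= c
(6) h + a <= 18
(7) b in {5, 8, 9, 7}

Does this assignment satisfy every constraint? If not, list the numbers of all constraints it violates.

No — constraints 3 and 6 are not satisfied.

(1) c - b = 14 - 7 = 7 — satisfied.
(2) 14 mod 4 = 2 — satisfied.
(3) a = 12 is not in {11, 15, 16} — violated.
(4) min(13, 14) = 13 — satisfied.
(5) h = 9, c = 14; 9 ≤ 14 — satisfied.
(6) h + a = 9 + 12 = 21; 21 > 18, bound 18 not met — violated.
(7) b = 7 is in {5, 8, 9, 7} — satisfied.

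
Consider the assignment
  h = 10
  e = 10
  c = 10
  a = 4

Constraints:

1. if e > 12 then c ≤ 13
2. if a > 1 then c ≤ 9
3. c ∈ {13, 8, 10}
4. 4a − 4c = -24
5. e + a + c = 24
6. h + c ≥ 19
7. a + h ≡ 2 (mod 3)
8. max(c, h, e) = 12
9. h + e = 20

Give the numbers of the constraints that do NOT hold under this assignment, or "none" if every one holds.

1. e = 10, not > 12; antecedent false, conditional vacuously true  ✓
2. a = 4 > 1, so we need c ≤ 9; but c = 10 > 9  ✗
3. c = 10 is in {13, 8, 10}  ✓
4. 4a − 4c = 4(4) − 4(10) = -24  ✓
5. e + a + c = 10 + 4 + 10 = 24  ✓
6. h + c = 10 + 10 = 20; 20 ≥ 19  ✓
7. a + h = 14; 14 mod 3 = 2  ✓
8. max(10, 10, 10) = 10, not 12  ✗
9. h + e = 10 + 10 = 20  ✓

The assignment fails constraints 2 and 8.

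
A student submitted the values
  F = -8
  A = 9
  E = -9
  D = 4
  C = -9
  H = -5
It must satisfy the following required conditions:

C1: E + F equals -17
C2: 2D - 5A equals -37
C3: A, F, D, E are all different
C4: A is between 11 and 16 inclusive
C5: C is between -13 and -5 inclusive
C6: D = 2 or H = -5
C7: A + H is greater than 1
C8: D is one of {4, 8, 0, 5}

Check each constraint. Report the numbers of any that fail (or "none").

C1: E + F = -9 + (-8) = -17  OK
C2: 2D - 5A = 2(4) - 5(9) = -37  OK
C3: values 9, -8, 4, -9 are pairwise distinct  OK
C4: A = 9 is outside [11, 16]  FAIL
C5: C = -9 lies in [-13, -5]  OK
C6: D = 4 ≠ 2, but H = -5 = -5 (second disjunct)  OK
C7: A + H = 9 + (-5) = 4; 4 > 1  OK
C8: D = 4 is in {4, 8, 0, 5}  OK

The assignment fails constraint 4.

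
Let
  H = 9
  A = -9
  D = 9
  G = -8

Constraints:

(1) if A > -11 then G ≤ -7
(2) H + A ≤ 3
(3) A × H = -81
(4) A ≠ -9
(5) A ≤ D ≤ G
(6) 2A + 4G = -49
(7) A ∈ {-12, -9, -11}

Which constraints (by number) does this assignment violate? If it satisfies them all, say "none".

(1) A = -9 > -11, so we need G ≤ -7; G = -8 ≤ -7 — OK.
(2) H + A = 9 + (-9) = 0; 0 ≤ 3 — OK.
(3) A × H = -9 × 9 = -81 — OK.
(4) A = -9, but -9 is required to differ — violated.
(5) values -9, 9, -8; D = 9 is not ≤ G = -8 — violated.
(6) 2A + 4G = 2(-9) + 4(-8) = -50, not -49 — violated.
(7) A = -9 is in {-12, -9, -11} — OK.

Constraints 4, 5, and 6 are violated.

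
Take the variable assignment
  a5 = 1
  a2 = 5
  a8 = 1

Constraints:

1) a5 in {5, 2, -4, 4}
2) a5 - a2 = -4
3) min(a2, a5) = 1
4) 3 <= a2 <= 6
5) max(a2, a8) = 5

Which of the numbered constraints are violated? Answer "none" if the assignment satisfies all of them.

No — constraint 1 is not satisfied.

1) a5 = 1 is not in {5, 2, -4, 4}  ✘
2) a5 - a2 = 1 - 5 = -4  ✔
3) min(5, 1) = 1  ✔
4) a2 = 5 lies in [3, 6]  ✔
5) max(5, 1) = 5  ✔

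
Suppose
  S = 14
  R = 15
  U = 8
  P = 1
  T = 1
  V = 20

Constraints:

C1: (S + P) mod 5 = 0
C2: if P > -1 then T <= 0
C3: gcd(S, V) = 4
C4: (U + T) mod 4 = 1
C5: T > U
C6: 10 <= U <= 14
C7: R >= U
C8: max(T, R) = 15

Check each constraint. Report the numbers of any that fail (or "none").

C1: S + P = 15; 15 mod 5 = 0  ✓
C2: P = 1 > -1, so we need T ≤ 0; but T = 1 > 0  ✗
C3: gcd(14, 20) = 2, not 4  ✗
C4: U + T = 9; 9 mod 4 = 1  ✓
C5: T = 1, U = 8; 1 ≤ 8 (want >)  ✗
C6: U = 8 is outside [10, 14]  ✗
C7: R = 15, U = 8; 15 ≥ 8  ✓
C8: max(1, 15) = 15  ✓

No — constraints 2, 3, 5, 6 are not satisfied.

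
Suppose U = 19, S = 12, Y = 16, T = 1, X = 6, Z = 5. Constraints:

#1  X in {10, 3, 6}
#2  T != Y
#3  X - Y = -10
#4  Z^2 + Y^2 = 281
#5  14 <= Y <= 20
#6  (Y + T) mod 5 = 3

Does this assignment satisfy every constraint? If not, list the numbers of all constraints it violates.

#1 X = 6 is in {10, 3, 6}  OK
#2 T = 1, Y = 16; distinct  OK
#3 X - Y = 6 - 16 = -10  OK
#4 Z^2 + Y^2 = 5^2 + 16^2 = 25 + 256 = 281  OK
#5 Y = 16 lies in [14, 20]  OK
#6 Y + T = 17; 17 mod 5 = 2, not 3  FAIL

Constraint 6 is violated.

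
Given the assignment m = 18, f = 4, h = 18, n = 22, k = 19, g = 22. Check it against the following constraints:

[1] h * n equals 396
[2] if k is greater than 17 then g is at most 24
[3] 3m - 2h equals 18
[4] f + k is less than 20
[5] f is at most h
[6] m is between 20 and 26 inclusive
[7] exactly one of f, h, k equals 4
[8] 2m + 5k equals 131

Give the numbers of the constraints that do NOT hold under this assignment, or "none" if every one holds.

[1] h * n = 18 * 22 = 396 — holds.
[2] k = 19 > 17, so we need g ≤ 24; g = 22 ≤ 24 — holds.
[3] 3m - 2h = 3(18) - 2(18) = 18 — holds.
[4] f + k = 4 + 19 = 23; 23 ≥ 20, bound 20 not met — fails.
[5] f = 4, h = 18; 4 ≤ 18 — holds.
[6] m = 18 is outside [20, 26] — fails.
[7] f=4, h=18, k=19; 1 of them equals 4 — holds.
[8] 2m + 5k = 2(18) + 5(19) = 131 — holds.

Constraints 4 and 6 do not hold.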